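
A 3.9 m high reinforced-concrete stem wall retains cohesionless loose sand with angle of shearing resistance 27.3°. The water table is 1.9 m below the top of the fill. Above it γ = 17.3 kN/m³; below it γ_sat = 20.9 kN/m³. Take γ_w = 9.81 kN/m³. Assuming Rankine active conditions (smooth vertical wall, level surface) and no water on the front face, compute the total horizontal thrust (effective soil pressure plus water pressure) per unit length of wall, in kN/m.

63.8 kN/m

K_a = tan²(45° − φ/2) = 0.3711.
γ' = 20.9 − 9.81 = 11.09 kN/m³. Depth below WT = 2.0 m.
σ'_h at WT = K_a γ d_w = 12.20 kPa; at base = 12.20 + K_a γ' × 2.0 = 20.43 kPa.
P₁ (0–1.9 m) = ½×12.20×1.9 = 11.59. P₂ (1.9–3.9 m) = ½(12.20+20.43)×2.0 = 32.63.
P_w = ½ γ_w h₂² = 0.5×9.81×2.0² = 19.62. Total = 11.59+32.63+19.62 = 63.84 kN/m.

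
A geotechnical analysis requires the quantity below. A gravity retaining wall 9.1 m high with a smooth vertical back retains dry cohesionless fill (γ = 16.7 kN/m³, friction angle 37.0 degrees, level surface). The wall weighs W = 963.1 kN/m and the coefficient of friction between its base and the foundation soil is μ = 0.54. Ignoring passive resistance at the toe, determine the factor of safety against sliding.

K_a = tan²(45° − 37.0°/2) = 0.2486.
P_a = ½K_aγH² = 0.5×0.2486×16.7×9.1² = 171.9 kN/m, acting at H/3 = 3.033 m above the base.
FS_sliding = μW / P_a = 0.54×963.1 / 171.9 = 3.026.

3.03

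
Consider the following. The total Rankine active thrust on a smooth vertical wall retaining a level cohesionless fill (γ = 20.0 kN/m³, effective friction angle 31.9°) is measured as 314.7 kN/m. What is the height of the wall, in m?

K_a = 0.3085. P_a = ½ K_a γ H² ⇒ H = √(2P_a/(K_a γ)).
H = √(2×314.7/(0.3085×20.0)) = 10.10 m.

10.1 m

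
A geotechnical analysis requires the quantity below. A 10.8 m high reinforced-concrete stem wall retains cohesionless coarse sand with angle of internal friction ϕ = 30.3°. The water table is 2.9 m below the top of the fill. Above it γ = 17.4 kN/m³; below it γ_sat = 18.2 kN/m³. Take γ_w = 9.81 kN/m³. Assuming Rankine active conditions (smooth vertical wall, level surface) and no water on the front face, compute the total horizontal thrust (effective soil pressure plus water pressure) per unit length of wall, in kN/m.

548 kN/m

K_a = tan²(45° − φ/2) = 0.3293.
γ' = 18.2 − 9.81 = 8.390 kN/m³. Depth below WT = 7.9 m.
σ'_h at WT = K_a γ d_w = 16.62 kPa; at base = 16.62 + K_a γ' × 7.9 = 38.45 kPa.
P₁ (0–2.9 m) = ½×16.62×2.9 = 24.10. P₂ (2.9–10.8 m) = ½(16.62+38.45)×7.9 = 217.5.
P_w = ½ γ_w h₂² = 0.5×9.81×7.9² = 306.1. Total = 24.10+217.5+306.1 = 547.7 kN/m.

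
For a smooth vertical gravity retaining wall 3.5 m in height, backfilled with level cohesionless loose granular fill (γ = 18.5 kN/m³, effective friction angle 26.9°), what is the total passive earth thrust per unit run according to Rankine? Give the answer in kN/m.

301 kN/m

K_p = tan²(45° + φ/2) = 2.653.
P_p = ½ K_p γ H² = 0.5 × 2.653 × 18.5 × 3.5² = 300.6 kN/m.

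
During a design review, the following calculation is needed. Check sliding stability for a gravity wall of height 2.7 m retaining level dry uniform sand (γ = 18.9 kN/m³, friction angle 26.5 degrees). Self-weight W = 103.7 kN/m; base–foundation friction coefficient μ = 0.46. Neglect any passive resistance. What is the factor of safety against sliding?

1.81

K_a = tan²(45° − 26.5°/2) = 0.3829.
P_a = ½K_aγH² = 0.5×0.3829×18.9×2.7² = 26.38 kN/m, acting at H/3 = 0.9000 m above the base.
FS_sliding = μW / P_a = 0.46×103.7 / 26.38 = 1.808.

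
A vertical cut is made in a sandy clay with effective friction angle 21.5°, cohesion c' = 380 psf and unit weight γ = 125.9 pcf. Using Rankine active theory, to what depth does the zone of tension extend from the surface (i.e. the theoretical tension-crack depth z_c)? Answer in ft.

K_a = tan²(45° − 21.5°/2) = 0.4636; √K_a = 0.6809.
The active pressure is zero where K_a γ z = 2c√K_a, so z_c = 2c/(γ√K_a) = 2×380/(125.9×0.6809) = 8.866 ft.

8.87 ft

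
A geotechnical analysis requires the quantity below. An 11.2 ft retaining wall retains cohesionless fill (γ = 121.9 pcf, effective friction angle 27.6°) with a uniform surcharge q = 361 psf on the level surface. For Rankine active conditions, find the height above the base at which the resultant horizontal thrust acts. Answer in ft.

4.38 ft

K_a = 0.3668.
Triangular part P₁ = ½K_aγH² = 2804 at H/3 = 3.733 ft; rectangular part P₂ = K_a q H = 1483 at H/2 = 5.600 ft.
ȳ = (P₁·3.733 + P₂·5.600)/(P₁+P₂) = 4.379 ft.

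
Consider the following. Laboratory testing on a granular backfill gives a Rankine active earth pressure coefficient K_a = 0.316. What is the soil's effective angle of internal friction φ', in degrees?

31.3°

K_a = tan²(45° − φ/2) ⇒ 45° − φ/2 = arctan(√0.316) = 29.34°.
φ = 2(45° − 29.34°) = 31.32°.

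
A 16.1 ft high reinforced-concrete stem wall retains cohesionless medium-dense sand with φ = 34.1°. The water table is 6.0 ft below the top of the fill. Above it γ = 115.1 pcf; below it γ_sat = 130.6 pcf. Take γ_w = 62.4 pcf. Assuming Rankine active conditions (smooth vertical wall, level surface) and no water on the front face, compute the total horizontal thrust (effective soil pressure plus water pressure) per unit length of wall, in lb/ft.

6710 lb/ft

K_a = tan²(45° − φ/2) = 0.2815.
γ' = 130.6 − 62.4 = 68.20 pcf. Depth below WT = 10.1 ft.
σ'_h at WT = K_a γ d_w = 194.4 psf; at base = 194.4 + K_a γ' × 10.1 = 388.3 psf.
P₁ (0–6.0 ft) = ½×194.4×6.0 = 583.3. P₂ (6.0–16.1 ft) = ½(194.4+388.3)×10.1 = 2943.
P_w = ½ γ_w h₂² = 0.5×62.4×10.1² = 3183. Total = 583.3+2943+3183 = 6709 lb/ft.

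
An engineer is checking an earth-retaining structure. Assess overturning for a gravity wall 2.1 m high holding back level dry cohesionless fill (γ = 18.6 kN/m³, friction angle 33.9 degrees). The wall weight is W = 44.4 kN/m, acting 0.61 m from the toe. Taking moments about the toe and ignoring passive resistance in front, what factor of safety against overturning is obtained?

K_a = tan²(45° − 33.9°/2) = 0.2839.
P_a = ½K_aγH² = 0.5×0.2839×18.6×2.1² = 11.64 kN/m, acting at H/3 = 0.7000 m above the base.
Overturning moment M_o = P_a × H/3 = 11.64 × 0.7000 = 8.151.
Resisting moment M_r = W × 0.61 = 44.4 × 0.61 = 27.08.
FS_overturning = M_r/M_o = 27.08/8.151 = 3.323.

3.32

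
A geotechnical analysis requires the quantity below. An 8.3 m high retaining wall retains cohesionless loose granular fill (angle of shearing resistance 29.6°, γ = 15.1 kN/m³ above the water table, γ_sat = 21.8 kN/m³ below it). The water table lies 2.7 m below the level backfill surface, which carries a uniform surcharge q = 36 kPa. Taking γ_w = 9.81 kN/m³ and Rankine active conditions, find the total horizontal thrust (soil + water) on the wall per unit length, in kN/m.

K_a = tan²(45° − φ/2) = 0.3387.
γ' = 21.8 − 9.81 = 11.99 kN/m³. h₂ = H − d_w = 5.6 m.
σ'_h: at surface K_a·q = 12.19; at WT K_a(q+γd_w) = 26.01; at base K_a(q+γd_w+γ'h₂) = 48.75 kPa.
P₁ = ½(12.19+26.01)×2.7 = 51.57; P₂ = ½(26.01+48.75)×5.6 = 209.3; P_w = ½γ_w h₂² = 153.8.
Total = 51.57+209.3+153.8 = 414.7 kN/m.

415 kN/m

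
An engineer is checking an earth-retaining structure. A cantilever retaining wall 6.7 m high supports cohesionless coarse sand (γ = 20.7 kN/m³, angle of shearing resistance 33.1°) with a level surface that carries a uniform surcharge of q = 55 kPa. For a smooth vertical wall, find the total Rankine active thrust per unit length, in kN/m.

245 kN/m

K_a = tan²(45° − φ/2) = 0.2936.
Soil triangle: ½ K_a γ H² = 0.5×0.2936×20.7×6.7² = 136.4 kN/m.
Surcharge rectangle: K_a q H = 0.2936×55×6.7 = 108.2 kN/m.
Total = 136.4 + 108.2 = 244.6 kN/m.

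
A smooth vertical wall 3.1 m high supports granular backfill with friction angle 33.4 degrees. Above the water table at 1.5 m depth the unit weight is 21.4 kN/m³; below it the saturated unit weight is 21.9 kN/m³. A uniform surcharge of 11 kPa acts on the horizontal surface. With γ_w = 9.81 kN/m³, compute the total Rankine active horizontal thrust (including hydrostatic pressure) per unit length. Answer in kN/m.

48.8 kN/m

K_a = tan²(45° − φ/2) = 0.2899.
γ' = 21.9 − 9.81 = 12.09 kN/m³. h₂ = H − d_w = 1.6 m.
σ'_h: at surface K_a·q = 3.189; at WT K_a(q+γd_w) = 12.50; at base K_a(q+γd_w+γ'h₂) = 18.10 kPa.
P₁ = ½(3.189+12.50)×1.5 = 11.76; P₂ = ½(12.50+18.10)×1.6 = 24.48; P_w = ½γ_w h₂² = 12.56.
Total = 11.76+24.48+12.56 = 48.80 kN/m.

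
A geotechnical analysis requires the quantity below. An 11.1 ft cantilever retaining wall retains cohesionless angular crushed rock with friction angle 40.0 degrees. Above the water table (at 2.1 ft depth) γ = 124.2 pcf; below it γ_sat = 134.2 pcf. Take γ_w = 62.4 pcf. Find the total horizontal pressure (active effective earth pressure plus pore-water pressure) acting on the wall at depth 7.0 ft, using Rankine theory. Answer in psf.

K_a = (1 − sin φ)/(1 + sin φ) = 0.2174.
γ' = 134.2 − 62.4 = 71.80 pcf.
Effective vertical stress at 7.0 ft: σ'_v = 124.2×2.1 + 71.80×4.90 = 612.6 psf.
σ'_h = K_a σ'_v = 0.2174 × 612.6 = 133.2 psf; u = γ_w × 4.90 = 305.8 psf.
Total σ_h = 133.2 + 305.8 = 439.0 psf.

439 psf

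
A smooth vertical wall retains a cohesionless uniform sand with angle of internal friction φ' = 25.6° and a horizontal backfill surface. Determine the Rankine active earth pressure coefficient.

K_a = tan²(45° − φ/2) = tan²(32.20°) = 0.3966.

0.397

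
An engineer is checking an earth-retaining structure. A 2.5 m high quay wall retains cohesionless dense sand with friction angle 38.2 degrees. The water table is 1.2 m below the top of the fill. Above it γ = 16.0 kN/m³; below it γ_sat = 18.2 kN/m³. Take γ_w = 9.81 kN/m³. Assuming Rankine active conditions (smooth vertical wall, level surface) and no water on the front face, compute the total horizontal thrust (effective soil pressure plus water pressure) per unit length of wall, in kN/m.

K_a = tan²(45° − φ/2) = 0.2358.
γ' = 18.2 − 9.81 = 8.390 kN/m³. Depth below WT = 1.3 m.
σ'_h at WT = K_a γ d_w = 4.527 kPa; at base = 4.527 + K_a γ' × 1.3 = 7.099 kPa.
P₁ (0–1.2 m) = ½×4.527×1.2 = 2.716. P₂ (1.2–2.5 m) = ½(4.527+7.099)×1.3 = 7.557.
P_w = ½ γ_w h₂² = 0.5×9.81×1.3² = 8.289. Total = 2.716+7.557+8.289 = 18.56 kN/m.

18.6 kN/m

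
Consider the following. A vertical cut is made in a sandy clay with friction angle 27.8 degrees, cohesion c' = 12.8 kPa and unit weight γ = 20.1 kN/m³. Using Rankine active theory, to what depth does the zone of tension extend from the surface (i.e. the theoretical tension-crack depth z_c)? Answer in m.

K_a = tan²(45° − 27.8°/2) = 0.3639; √K_a = 0.6032.
The active pressure is zero where K_a γ z = 2c√K_a, so z_c = 2c/(γ√K_a) = 2×12.8/(20.1×0.6032) = 2.111 m.

2.11 m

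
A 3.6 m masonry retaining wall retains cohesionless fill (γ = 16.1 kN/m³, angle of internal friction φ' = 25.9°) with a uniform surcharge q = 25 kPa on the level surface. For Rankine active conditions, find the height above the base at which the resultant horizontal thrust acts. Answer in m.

1.48 m

K_a = 0.3920.
Triangular part P₁ = ½K_aγH² = 40.89 at H/3 = 1.200 m; rectangular part P₂ = K_a q H = 35.28 at H/2 = 1.800 m.
ȳ = (P₁·1.200 + P₂·1.800)/(P₁+P₂) = 1.478 m.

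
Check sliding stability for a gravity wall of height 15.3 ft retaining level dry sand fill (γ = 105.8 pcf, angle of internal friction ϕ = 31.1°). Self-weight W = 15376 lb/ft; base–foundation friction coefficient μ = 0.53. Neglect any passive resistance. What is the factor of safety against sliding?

K_a = tan²(45° − 31.1°/2) = 0.3188.
P_a = ½K_aγH² = 0.5×0.3188×105.8×15.3² = 3948 lb/ft, acting at H/3 = 5.100 ft above the base.
FS_sliding = μW / P_a = 0.53×15376 / 3948 = 2.064.

2.06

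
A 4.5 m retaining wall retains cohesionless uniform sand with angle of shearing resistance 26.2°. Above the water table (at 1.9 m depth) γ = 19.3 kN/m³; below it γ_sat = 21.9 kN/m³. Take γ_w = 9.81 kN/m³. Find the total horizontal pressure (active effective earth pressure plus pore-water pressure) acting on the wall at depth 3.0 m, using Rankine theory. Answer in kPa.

30.2 kPa

K_a = (1 − sin φ)/(1 + sin φ) = 0.3874.
γ' = 21.9 − 9.81 = 12.09 kN/m³.
Effective vertical stress at 3.0 m: σ'_v = 19.3×1.9 + 12.09×1.10 = 49.97 kPa.
σ'_h = K_a σ'_v = 0.3874 × 49.97 = 19.36 kPa; u = γ_w × 1.10 = 10.79 kPa.
Total σ_h = 19.36 + 10.79 = 30.15 kPa.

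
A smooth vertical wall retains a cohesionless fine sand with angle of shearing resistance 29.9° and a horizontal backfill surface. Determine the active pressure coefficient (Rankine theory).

0.335

K_a = tan²(45° − φ/2) = tan²(30.05°) = 0.3347.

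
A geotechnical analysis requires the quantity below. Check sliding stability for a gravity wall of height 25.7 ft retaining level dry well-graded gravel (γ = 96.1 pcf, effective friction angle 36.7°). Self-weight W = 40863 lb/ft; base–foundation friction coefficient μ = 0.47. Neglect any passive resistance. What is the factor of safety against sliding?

K_a = tan²(45° − 36.7°/2) = 0.2519.
P_a = ½K_aγH² = 0.5×0.2519×96.1×25.7² = 7993 lb/ft, acting at H/3 = 8.567 ft above the base.
FS_sliding = μW / P_a = 0.47×40863 / 7993 = 2.403.

2.40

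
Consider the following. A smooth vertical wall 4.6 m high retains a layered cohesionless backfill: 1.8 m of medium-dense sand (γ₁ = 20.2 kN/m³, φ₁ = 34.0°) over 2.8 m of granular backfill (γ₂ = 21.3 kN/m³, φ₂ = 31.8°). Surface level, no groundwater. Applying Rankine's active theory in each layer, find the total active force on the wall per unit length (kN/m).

66.7 kN/m

K_a1 = tan²(45°−34.0°/2) = 0.2827; K_a2 = tan²(45°−31.8°/2) = 0.3098.
Layer 1: σ at base = K_a1 γ₁ h₁ = 10.28 kPa; P₁ = ½×10.28×1.8 = 9.252.
Layer 2: σ_v at top = γ₁h₁ = 36.36; σ_h top = K_a2×36.36 = 11.26; σ_h base = K_a2×(36.36+21.3×2.8) = 29.74.
P₂ = ½(11.26+29.74)×2.8 = 57.41. Total P_a = 9.252+57.41 = 66.66 kN/m.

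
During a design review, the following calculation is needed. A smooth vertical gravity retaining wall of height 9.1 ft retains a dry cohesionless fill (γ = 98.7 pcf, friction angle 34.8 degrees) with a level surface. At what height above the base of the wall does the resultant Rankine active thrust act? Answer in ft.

3.03 ft

K_a = 0.2733.
The pressure distribution is triangular, so the resultant acts at H/3 above the base = 9.1/3 = 3.033 ft.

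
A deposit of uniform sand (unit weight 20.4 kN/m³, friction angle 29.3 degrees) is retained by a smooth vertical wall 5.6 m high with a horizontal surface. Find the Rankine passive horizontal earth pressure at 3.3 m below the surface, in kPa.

196 kPa

K_p = (1 + sin φ)/(1 − sin φ) = 2.917.
σ_h = K_p γ z = 2.917 × 20.4 × 3.3 = 196.4 kPa.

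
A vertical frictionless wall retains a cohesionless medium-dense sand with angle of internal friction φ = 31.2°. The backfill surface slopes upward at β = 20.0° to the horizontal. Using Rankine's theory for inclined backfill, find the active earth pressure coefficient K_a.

0.389

K_a = cos β · (cos β − √(cos²β − cos²φ)) / (cos β + √(cos²β − cos²φ)).
cos β = 0.9397, cos φ = 0.8554, √(cos²β − cos²φ) = 0.3891.
K_a = 0.9397 × (0.9397 − 0.3891)/(0.9397 + 0.3891) = 0.3894.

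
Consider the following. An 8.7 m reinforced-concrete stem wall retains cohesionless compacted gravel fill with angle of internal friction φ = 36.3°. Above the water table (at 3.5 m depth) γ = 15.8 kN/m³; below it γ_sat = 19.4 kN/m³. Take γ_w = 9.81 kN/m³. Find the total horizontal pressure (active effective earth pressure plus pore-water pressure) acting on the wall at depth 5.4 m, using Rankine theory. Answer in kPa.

37.5 kPa

K_a = (1 − sin φ)/(1 + sin φ) = 0.2563.
γ' = 19.4 − 9.81 = 9.590 kN/m³.
Effective vertical stress at 5.4 m: σ'_v = 15.8×3.5 + 9.590×1.90 = 73.52 kPa.
σ'_h = K_a σ'_v = 0.2563 × 73.52 = 18.84 kPa; u = γ_w × 1.90 = 18.64 kPa.
Total σ_h = 18.84 + 18.64 = 37.48 kPa.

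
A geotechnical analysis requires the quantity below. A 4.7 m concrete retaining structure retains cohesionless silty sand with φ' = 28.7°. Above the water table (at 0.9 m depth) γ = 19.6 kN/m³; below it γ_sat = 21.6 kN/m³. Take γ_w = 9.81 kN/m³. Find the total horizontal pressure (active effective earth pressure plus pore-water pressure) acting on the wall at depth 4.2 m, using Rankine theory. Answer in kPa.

52.2 kPa

K_a = (1 − sin φ)/(1 + sin φ) = 0.3511.
γ' = 21.6 − 9.81 = 11.79 kN/m³.
Effective vertical stress at 4.2 m: σ'_v = 19.6×0.9 + 11.79×3.30 = 56.55 kPa.
σ'_h = K_a σ'_v = 0.3511 × 56.55 = 19.86 kPa; u = γ_w × 3.30 = 32.37 kPa.
Total σ_h = 19.86 + 32.37 = 52.23 kPa.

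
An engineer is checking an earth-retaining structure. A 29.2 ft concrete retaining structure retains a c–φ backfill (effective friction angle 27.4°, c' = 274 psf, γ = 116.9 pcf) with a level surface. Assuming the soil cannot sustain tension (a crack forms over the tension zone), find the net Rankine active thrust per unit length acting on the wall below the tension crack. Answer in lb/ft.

9980 lb/ft

K_a = 0.3697; √K_a = 0.6080.
Tension-crack depth z_c = 2c/(γ√K_a) = 2×274/(116.9×0.6080) = 7.710 ft.
σ_a at base = K_a γ H − 2c√K_a = 0.3697×116.9×29.2 − 2×274×0.6080 = 928.7 psf.
P_a = ½ × 928.7 × (H − z_c) = 0.5×928.7×21.49 = 9979 lb/ft.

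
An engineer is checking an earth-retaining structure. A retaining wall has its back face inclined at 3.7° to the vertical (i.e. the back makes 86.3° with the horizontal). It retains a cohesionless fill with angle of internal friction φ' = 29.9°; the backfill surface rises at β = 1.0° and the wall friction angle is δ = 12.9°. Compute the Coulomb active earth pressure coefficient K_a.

0.336

K_a = sin²(α+φ) / [sin²α · sin(α−δ) · (1 + √{sin(φ+δ)sin(φ−β) / (sin(α−δ)sin(α+β))})²].
With α = 86.3°, φ = 29.9°, δ = 12.9°, β = 1.0°: K_a = 0.3355.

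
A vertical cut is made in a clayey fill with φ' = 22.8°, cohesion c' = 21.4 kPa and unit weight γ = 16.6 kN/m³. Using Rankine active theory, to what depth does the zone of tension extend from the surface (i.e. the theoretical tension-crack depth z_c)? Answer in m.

3.88 m

K_a = tan²(45° − 22.8°/2) = 0.4414; √K_a = 0.6644.
The active pressure is zero where K_a γ z = 2c√K_a, so z_c = 2c/(γ√K_a) = 2×21.4/(16.6×0.6644) = 3.881 m.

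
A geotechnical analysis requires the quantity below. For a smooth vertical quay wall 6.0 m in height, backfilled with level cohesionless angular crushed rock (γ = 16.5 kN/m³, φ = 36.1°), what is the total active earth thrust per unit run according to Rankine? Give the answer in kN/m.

76.8 kN/m

K_a = tan²(45° − φ/2) = 0.2585.
P_a = ½ K_a γ H² = 0.5 × 0.2585 × 16.5 × 6.0² = 76.77 kN/m.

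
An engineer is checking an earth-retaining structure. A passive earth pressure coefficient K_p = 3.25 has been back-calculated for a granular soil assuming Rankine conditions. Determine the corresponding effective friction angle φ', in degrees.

K_p = (1+sin φ)/(1−sin φ) ⇒ sin φ = (K_p − 1)/(K_p + 1) = 0.5294.
φ = arcsin(0.5294) = 31.97°.

32.0°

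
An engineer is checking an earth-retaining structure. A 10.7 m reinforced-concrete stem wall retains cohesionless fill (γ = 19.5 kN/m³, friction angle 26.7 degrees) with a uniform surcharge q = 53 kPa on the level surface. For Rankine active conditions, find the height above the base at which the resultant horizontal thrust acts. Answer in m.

4.17 m

K_a = 0.3800.
Triangular part P₁ = ½K_aγH² = 424.1 at H/3 = 3.567 m; rectangular part P₂ = K_a q H = 215.5 at H/2 = 5.350 m.
ȳ = (P₁·3.567 + P₂·5.350)/(P₁+P₂) = 4.167 m.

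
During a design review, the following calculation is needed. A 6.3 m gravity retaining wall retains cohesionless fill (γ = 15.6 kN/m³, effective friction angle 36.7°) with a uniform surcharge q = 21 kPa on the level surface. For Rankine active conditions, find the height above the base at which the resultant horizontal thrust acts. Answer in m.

2.41 m

K_a = 0.2519.
Triangular part P₁ = ½K_aγH² = 77.97 at H/3 = 2.100 m; rectangular part P₂ = K_a q H = 33.32 at H/2 = 3.150 m.
ȳ = (P₁·2.100 + P₂·3.150)/(P₁+P₂) = 2.414 m.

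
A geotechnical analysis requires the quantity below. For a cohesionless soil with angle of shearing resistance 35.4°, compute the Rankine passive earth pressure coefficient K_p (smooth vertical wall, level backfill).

K_p = (1 + sin φ)/(1 − sin φ) = tan²(45° + 35.4°/2) = 3.754.

3.75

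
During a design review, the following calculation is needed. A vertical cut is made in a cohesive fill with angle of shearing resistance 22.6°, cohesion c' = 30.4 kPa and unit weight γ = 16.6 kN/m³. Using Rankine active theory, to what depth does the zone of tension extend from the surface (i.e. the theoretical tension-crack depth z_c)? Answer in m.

K_a = tan²(45° − 22.6°/2) = 0.4448; √K_a = 0.6669.
The active pressure is zero where K_a γ z = 2c√K_a, so z_c = 2c/(γ√K_a) = 2×30.4/(16.6×0.6669) = 5.492 m.

5.49 m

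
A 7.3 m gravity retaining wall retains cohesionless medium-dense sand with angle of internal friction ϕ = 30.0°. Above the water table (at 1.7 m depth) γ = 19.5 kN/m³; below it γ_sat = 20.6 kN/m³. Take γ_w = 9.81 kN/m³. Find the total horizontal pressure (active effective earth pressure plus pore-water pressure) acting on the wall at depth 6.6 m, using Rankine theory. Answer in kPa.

76.7 kPa

K_a = (1 − sin φ)/(1 + sin φ) = 0.3333.
γ' = 20.6 − 9.81 = 10.79 kN/m³.
Effective vertical stress at 6.6 m: σ'_v = 19.5×1.7 + 10.79×4.90 = 86.02 kPa.
σ'_h = K_a σ'_v = 0.3333 × 86.02 = 28.67 kPa; u = γ_w × 4.90 = 48.07 kPa.
Total σ_h = 28.67 + 48.07 = 76.74 kPa.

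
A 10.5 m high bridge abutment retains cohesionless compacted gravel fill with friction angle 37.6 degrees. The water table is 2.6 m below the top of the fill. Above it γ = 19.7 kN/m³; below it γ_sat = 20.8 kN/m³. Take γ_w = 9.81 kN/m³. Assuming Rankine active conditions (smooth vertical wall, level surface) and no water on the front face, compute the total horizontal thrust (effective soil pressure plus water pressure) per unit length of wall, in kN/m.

503 kN/m

K_a = tan²(45° − φ/2) = 0.2421.
γ' = 20.8 − 9.81 = 10.99 kN/m³. Depth below WT = 7.9 m.
σ'_h at WT = K_a γ d_w = 12.40 kPa; at base = 12.40 + K_a γ' × 7.9 = 33.42 kPa.
P₁ (0–2.6 m) = ½×12.40×2.6 = 16.12. P₂ (2.6–10.5 m) = ½(12.40+33.42)×7.9 = 181.0.
P_w = ½ γ_w h₂² = 0.5×9.81×7.9² = 306.1. Total = 16.12+181.0+306.1 = 503.3 kN/m.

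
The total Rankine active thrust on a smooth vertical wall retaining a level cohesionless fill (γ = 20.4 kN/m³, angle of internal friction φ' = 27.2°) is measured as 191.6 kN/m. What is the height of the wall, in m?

K_a = 0.3726. P_a = ½ K_a γ H² ⇒ H = √(2P_a/(K_a γ)).
H = √(2×191.6/(0.3726×20.4)) = 7.100 m.

7.10 m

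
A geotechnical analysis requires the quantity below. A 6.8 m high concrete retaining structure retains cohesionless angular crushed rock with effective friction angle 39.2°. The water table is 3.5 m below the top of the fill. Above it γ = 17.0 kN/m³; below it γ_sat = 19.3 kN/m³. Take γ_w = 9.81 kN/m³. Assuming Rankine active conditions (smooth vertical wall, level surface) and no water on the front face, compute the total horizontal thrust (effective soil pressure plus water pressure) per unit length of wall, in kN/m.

133 kN/m

K_a = tan²(45° − φ/2) = 0.2255.
γ' = 19.3 − 9.81 = 9.490 kN/m³. Depth below WT = 3.3 m.
σ'_h at WT = K_a γ d_w = 13.42 kPa; at base = 13.42 + K_a γ' × 3.3 = 20.48 kPa.
P₁ (0–3.5 m) = ½×13.42×3.5 = 23.48. P₂ (3.5–6.8 m) = ½(13.42+20.48)×3.3 = 55.92.
P_w = ½ γ_w h₂² = 0.5×9.81×3.3² = 53.42. Total = 23.48+55.92+53.42 = 132.8 kN/m.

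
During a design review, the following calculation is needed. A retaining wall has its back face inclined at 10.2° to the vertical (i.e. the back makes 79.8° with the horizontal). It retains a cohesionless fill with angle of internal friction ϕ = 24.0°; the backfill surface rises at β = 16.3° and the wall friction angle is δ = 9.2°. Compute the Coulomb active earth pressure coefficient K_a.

K_a = sin²(α+φ) / [sin²α · sin(α−δ) · (1 + √{sin(φ+δ)sin(φ−β) / (sin(α−δ)sin(α+β))})²].
With α = 79.8°, φ = 24.0°, δ = 9.2°, β = 16.3°: K_a = 0.6303.

0.630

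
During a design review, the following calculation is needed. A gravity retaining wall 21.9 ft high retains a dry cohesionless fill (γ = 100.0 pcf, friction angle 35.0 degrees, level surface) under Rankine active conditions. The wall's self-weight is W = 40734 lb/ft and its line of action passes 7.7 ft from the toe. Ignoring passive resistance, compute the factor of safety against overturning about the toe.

6.61

K_a = tan²(45° − 35.0°/2) = 0.2710.
P_a = ½K_aγH² = 0.5×0.2710×100.0×21.9² = 6498 lb/ft, acting at H/3 = 7.300 ft above the base.
Overturning moment M_o = P_a × H/3 = 6498 × 7.300 = 47440.
Resisting moment M_r = W × 7.7 = 40734 × 7.7 = 313700.
FS_overturning = M_r/M_o = 313700/47440 = 6.612.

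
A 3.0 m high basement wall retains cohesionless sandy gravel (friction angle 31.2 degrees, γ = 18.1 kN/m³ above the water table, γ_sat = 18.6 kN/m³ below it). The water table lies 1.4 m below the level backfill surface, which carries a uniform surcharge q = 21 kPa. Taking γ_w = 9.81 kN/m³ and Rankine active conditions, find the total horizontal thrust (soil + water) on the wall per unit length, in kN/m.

54.6 kN/m

K_a = tan²(45° − φ/2) = 0.3175.
γ' = 18.6 − 9.81 = 8.790 kN/m³. h₂ = H − d_w = 1.6 m.
σ'_h: at surface K_a·q = 6.667; at WT K_a(q+γd_w) = 14.71; at base K_a(q+γd_w+γ'h₂) = 19.18 kPa.
P₁ = ½(6.667+14.71)×1.4 = 14.97; P₂ = ½(14.71+19.18)×1.6 = 27.11; P_w = ½γ_w h₂² = 12.56.
Total = 14.97+27.11+12.56 = 54.64 kN/m.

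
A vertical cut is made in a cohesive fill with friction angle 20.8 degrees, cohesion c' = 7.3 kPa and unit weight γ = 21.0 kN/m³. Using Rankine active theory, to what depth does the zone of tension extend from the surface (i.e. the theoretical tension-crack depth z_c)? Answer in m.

K_a = tan²(45° − 20.8°/2) = 0.4759; √K_a = 0.6899.
The active pressure is zero where K_a γ z = 2c√K_a, so z_c = 2c/(γ√K_a) = 2×7.3/(21.0×0.6899) = 1.008 m.

1.01 m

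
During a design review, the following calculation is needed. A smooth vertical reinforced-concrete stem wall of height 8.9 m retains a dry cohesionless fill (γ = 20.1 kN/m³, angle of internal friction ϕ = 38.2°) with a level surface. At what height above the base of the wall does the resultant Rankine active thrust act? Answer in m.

K_a = 0.2358.
The pressure distribution is triangular, so the resultant acts at H/3 above the base = 8.9/3 = 2.967 m.

2.97 m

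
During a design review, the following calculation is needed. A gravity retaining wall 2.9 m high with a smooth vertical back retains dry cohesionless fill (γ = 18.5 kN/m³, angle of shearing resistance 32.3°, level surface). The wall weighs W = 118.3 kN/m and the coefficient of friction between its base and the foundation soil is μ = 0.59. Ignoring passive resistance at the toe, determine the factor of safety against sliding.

K_a = tan²(45° − 32.3°/2) = 0.3035.
P_a = ½K_aγH² = 0.5×0.3035×18.5×2.9² = 23.61 kN/m, acting at H/3 = 0.9667 m above the base.
FS_sliding = μW / P_a = 0.59×118.3 / 23.61 = 2.956.

2.96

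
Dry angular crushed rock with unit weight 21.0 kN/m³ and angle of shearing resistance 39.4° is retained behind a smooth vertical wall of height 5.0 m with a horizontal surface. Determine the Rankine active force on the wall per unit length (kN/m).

58.7 kN/m

K_a = tan²(45° − φ/2) = 0.2234.
P_a = ½ K_a γ H² = 0.5 × 0.2234 × 21.0 × 5.0² = 58.65 kN/m.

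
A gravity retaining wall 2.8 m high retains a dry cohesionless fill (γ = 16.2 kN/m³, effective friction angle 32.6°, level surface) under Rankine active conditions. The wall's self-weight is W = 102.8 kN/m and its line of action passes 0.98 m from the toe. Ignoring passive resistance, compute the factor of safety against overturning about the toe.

K_a = tan²(45° − 32.6°/2) = 0.2997.
P_a = ½K_aγH² = 0.5×0.2997×16.2×2.8² = 19.03 kN/m, acting at H/3 = 0.9333 m above the base.
Overturning moment M_o = P_a × H/3 = 19.03 × 0.9333 = 17.77.
Resisting moment M_r = W × 0.98 = 102.8 × 0.98 = 100.7.
FS_overturning = M_r/M_o = 100.7/17.77 = 5.671.

5.67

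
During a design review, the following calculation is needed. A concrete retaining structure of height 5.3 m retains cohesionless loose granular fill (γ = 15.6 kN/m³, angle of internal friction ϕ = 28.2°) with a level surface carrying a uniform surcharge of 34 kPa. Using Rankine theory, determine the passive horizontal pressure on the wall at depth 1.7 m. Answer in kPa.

169 kPa

K_p = (1 + sin φ)/(1 − sin φ) = 2.792.
σ_v = γz + q = 15.6 × 1.7 + 34 = 60.52 kPa.
σ_h = K_p σ_v = 2.792 × 60.52 = 169.0 kPa.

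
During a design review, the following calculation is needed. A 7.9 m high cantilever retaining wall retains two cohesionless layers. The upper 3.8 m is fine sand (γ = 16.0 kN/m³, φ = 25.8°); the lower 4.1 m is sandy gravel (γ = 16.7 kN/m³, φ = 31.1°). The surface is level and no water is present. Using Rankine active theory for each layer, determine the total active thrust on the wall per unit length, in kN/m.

170 kN/m

K_a1 = tan²(45°−25.8°/2) = 0.3935; K_a2 = tan²(45°−31.1°/2) = 0.3188.
Layer 1: σ at base = K_a1 γ₁ h₁ = 23.93 kPa; P₁ = ½×23.93×3.8 = 45.46.
Layer 2: σ_v at top = γ₁h₁ = 60.80; σ_h top = K_a2×60.80 = 19.38; σ_h base = K_a2×(60.80+16.7×4.1) = 41.21.
P₂ = ½(19.38+41.21)×4.1 = 124.2. Total P_a = 45.46+124.2 = 169.7 kN/m.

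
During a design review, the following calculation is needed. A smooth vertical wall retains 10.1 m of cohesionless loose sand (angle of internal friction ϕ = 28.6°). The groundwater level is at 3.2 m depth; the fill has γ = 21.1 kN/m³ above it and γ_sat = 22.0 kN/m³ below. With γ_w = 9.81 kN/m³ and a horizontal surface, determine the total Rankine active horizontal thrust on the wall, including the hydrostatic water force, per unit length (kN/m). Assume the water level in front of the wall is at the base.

538 kN/m

K_a = tan²(45° − φ/2) = 0.3525.
γ' = 22.0 − 9.81 = 12.19 kN/m³. Depth below WT = 6.9 m.
σ'_h at WT = K_a γ d_w = 23.80 kPa; at base = 23.80 + K_a γ' × 6.9 = 53.46 kPa.
P₁ (0–3.2 m) = ½×23.80×3.2 = 38.09. P₂ (3.2–10.1 m) = ½(23.80+53.46)×6.9 = 266.6.
P_w = ½ γ_w h₂² = 0.5×9.81×6.9² = 233.5. Total = 38.09+266.6+233.5 = 538.2 kN/m.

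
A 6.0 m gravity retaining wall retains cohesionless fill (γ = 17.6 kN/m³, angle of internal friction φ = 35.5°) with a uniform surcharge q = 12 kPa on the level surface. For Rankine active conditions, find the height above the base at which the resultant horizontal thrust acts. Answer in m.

2.19 m

K_a = 0.2653.
Triangular part P₁ = ½K_aγH² = 84.03 at H/3 = 2.000 m; rectangular part P₂ = K_a q H = 19.10 at H/2 = 3.000 m.
ȳ = (P₁·2.000 + P₂·3.000)/(P₁+P₂) = 2.185 m.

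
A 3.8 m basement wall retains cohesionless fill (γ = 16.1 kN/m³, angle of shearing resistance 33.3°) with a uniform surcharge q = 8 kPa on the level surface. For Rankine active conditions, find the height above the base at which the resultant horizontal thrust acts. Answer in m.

1.40 m

K_a = 0.2911.
Triangular part P₁ = ½K_aγH² = 33.84 at H/3 = 1.267 m; rectangular part P₂ = K_a q H = 8.851 at H/2 = 1.900 m.
ȳ = (P₁·1.267 + P₂·1.900)/(P₁+P₂) = 1.398 m.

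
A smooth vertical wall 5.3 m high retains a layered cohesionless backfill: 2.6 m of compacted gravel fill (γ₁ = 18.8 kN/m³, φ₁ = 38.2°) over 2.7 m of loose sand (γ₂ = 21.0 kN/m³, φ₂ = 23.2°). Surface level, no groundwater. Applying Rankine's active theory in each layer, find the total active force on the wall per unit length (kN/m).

106 kN/m

K_a1 = tan²(45°−38.2°/2) = 0.2358; K_a2 = tan²(45°−23.2°/2) = 0.4348.
Layer 1: σ at base = K_a1 γ₁ h₁ = 11.53 kPa; P₁ = ½×11.53×2.6 = 14.98.
Layer 2: σ_v at top = γ₁h₁ = 48.88; σ_h top = K_a2×48.88 = 21.25; σ_h base = K_a2×(48.88+21.0×2.7) = 45.90.
P₂ = ½(21.25+45.90)×2.7 = 90.66. Total P_a = 14.98+90.66 = 105.6 kN/m.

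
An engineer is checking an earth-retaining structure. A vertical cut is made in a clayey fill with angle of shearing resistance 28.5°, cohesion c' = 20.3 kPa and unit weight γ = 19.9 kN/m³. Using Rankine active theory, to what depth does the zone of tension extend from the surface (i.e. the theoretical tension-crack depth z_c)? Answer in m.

K_a = tan²(45° − 28.5°/2) = 0.3540; √K_a = 0.5949.
The active pressure is zero where K_a γ z = 2c√K_a, so z_c = 2c/(γ√K_a) = 2×20.3/(19.9×0.5949) = 3.429 m.

3.43 m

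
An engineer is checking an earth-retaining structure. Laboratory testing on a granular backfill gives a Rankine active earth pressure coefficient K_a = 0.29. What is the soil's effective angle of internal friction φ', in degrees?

K_a = tan²(45° − φ/2) ⇒ 45° − φ/2 = arctan(√0.29) = 28.30°.
φ = 2(45° − 28.30°) = 33.39°.

33.4°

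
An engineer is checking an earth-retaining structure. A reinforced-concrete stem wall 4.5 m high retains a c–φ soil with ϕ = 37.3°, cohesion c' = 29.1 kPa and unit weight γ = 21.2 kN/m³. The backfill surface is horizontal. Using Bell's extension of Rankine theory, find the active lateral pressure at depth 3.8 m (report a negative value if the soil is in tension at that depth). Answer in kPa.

-9.06 kPa

K_a = (1 − sin φ)/(1 + sin φ) = 0.2453.
σ_a = K_a γ z − 2c√K_a = 0.2453×21.2×3.8 − 2×29.1×0.4953 = -9.063 kPa.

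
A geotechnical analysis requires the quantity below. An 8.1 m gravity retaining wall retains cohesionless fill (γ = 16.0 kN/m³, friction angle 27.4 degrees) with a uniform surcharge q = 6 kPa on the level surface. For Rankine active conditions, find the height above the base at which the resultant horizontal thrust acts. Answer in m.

K_a = 0.3697.
Triangular part P₁ = ½K_aγH² = 194.0 at H/3 = 2.700 m; rectangular part P₂ = K_a q H = 17.97 at H/2 = 4.050 m.
ȳ = (P₁·2.700 + P₂·4.050)/(P₁+P₂) = 2.814 m.

2.81 m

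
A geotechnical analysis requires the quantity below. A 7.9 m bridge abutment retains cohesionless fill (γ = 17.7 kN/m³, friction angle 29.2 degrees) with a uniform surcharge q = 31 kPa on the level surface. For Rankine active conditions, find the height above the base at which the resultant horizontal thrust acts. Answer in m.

3.04 m

K_a = 0.3442.
Triangular part P₁ = ½K_aγH² = 190.1 at H/3 = 2.633 m; rectangular part P₂ = K_a q H = 84.30 at H/2 = 3.950 m.
ȳ = (P₁·2.633 + P₂·3.950)/(P₁+P₂) = 3.038 m.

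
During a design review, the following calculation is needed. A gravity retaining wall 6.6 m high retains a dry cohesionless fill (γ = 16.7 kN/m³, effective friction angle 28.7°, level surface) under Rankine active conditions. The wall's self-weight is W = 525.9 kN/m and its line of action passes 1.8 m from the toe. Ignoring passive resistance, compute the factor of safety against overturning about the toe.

K_a = tan²(45° − 28.7°/2) = 0.3511.
P_a = ½K_aγH² = 0.5×0.3511×16.7×6.6² = 127.7 kN/m, acting at H/3 = 2.200 m above the base.
Overturning moment M_o = P_a × H/3 = 127.7 × 2.200 = 281.0.
Resisting moment M_r = W × 1.8 = 525.9 × 1.8 = 946.6.
FS_overturning = M_r/M_o = 946.6/281.0 = 3.369.

3.37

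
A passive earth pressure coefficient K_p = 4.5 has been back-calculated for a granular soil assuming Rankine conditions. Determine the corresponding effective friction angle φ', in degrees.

K_p = (1+sin φ)/(1−sin φ) ⇒ sin φ = (K_p − 1)/(K_p + 1) = 0.6364.
φ = arcsin(0.6364) = 39.52°.

39.5°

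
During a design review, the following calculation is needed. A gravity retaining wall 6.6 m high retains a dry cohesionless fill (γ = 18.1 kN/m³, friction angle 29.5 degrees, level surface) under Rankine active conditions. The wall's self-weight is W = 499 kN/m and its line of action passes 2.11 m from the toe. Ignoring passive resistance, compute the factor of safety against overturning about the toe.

K_a = tan²(45° − 29.5°/2) = 0.3401.
P_a = ½K_aγH² = 0.5×0.3401×18.1×6.6² = 134.1 kN/m, acting at H/3 = 2.200 m above the base.
Overturning moment M_o = P_a × H/3 = 134.1 × 2.200 = 295.0.
Resisting moment M_r = W × 2.11 = 499 × 2.11 = 1053.
FS_overturning = M_r/M_o = 1053/295.0 = 3.570.

3.57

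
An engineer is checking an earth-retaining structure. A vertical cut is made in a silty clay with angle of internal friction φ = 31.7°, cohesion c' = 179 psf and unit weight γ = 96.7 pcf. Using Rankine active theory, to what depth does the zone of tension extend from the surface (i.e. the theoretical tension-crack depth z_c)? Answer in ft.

6.64 ft

K_a = tan²(45° − 31.7°/2) = 0.3111; √K_a = 0.5577.
The active pressure is zero where K_a γ z = 2c√K_a, so z_c = 2c/(γ√K_a) = 2×179/(96.7×0.5577) = 6.638 ft.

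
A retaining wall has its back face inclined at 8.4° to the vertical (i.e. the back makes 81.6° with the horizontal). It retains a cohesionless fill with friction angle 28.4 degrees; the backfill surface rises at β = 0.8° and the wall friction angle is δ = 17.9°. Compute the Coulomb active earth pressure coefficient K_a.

0.386

K_a = sin²(α+φ) / [sin²α · sin(α−δ) · (1 + √{sin(φ+δ)sin(φ−β) / (sin(α−δ)sin(α+β))})²].
With α = 81.6°, φ = 28.4°, δ = 17.9°, β = 0.8°: K_a = 0.3864.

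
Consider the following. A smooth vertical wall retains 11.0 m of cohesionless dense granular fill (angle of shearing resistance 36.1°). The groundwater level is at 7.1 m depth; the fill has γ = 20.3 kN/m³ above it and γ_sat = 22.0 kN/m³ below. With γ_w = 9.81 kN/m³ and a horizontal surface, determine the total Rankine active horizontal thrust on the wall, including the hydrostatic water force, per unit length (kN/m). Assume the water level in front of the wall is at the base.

376 kN/m

K_a = tan²(45° − φ/2) = 0.2585.
γ' = 22.0 − 9.81 = 12.19 kN/m³. Depth below WT = 3.9 m.
σ'_h at WT = K_a γ d_w = 37.26 kPa; at base = 37.26 + K_a γ' × 3.9 = 49.55 kPa.
P₁ (0–7.1 m) = ½×37.26×7.1 = 132.3. P₂ (7.1–11.0 m) = ½(37.26+49.55)×3.9 = 169.3.
P_w = ½ γ_w h₂² = 0.5×9.81×3.9² = 74.61. Total = 132.3+169.3+74.61 = 376.1 kN/m.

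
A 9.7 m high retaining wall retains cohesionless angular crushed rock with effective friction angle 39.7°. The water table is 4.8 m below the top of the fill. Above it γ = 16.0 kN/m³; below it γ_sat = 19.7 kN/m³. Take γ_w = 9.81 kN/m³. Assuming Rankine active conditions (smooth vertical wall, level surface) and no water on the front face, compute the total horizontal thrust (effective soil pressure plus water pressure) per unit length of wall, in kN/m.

K_a = tan²(45° − φ/2) = 0.2204.
γ' = 19.7 − 9.81 = 9.890 kN/m³. Depth below WT = 4.9 m.
σ'_h at WT = K_a γ d_w = 16.93 kPa; at base = 16.93 + K_a γ' × 4.9 = 27.61 kPa.
P₁ (0–4.8 m) = ½×16.93×4.8 = 40.63. P₂ (4.8–9.7 m) = ½(16.93+27.61)×4.9 = 109.1.
P_w = ½ γ_w h₂² = 0.5×9.81×4.9² = 117.8. Total = 40.63+109.1+117.8 = 267.5 kN/m.

268 kN/m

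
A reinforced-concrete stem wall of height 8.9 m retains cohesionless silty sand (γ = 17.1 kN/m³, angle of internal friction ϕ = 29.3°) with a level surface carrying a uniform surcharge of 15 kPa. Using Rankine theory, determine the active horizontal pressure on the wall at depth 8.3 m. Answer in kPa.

K_a = (1 − sin φ)/(1 + sin φ) = 0.3428.
σ_v = γz + q = 17.1 × 8.3 + 15 = 156.9 kPa.
σ_h = K_a σ_v = 0.3428 × 156.9 = 53.80 kPa.

53.8 kPa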